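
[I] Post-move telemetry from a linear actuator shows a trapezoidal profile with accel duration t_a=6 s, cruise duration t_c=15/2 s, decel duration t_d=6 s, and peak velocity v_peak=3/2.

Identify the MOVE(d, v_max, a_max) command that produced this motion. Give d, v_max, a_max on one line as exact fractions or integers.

a_max = (3/2)/6 = 1/4
d_a = ½·3/2·6 = 9/2; d_c = 3/2·15/2 = 45/4
d = 2·9/2 + 45/4 = 81/4
t_c = 15/2 > 0 ⇒ limit active, v_max = 3/2

d=81/4 v_max=3/2 a_max=1/4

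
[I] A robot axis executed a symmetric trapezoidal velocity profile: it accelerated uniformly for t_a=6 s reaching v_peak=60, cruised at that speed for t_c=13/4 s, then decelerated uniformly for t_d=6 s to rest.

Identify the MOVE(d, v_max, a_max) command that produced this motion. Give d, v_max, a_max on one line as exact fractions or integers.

d=555 v_max=60 a_max=10

a_max = 60/6 = 10
d_a = ½·60·6 = 180; d_c = 60·13/4 = 195
d = 2·180 + 195 = 555
t_c = 13/4 > 0 ⇒ limit active, v_max = 60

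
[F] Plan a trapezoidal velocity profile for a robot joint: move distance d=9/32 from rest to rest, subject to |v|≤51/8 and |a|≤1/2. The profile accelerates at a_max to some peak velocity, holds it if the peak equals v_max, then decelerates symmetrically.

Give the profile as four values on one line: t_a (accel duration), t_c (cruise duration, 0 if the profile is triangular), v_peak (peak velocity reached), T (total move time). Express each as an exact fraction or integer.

(v_max)²/a_max = (51/8)²/(1/2) = 2601/32
9/32 < 2601/32 so t_c = 0
v_peak = √(9/32·1/2) = √(9/64) = 3/8
t_a = (3/8)/(1/2) = 3/4; t_c = 0
T = 2·3/4 = 3/2

t_a=3/4 t_c=0 v_peak=3/8 T=3/2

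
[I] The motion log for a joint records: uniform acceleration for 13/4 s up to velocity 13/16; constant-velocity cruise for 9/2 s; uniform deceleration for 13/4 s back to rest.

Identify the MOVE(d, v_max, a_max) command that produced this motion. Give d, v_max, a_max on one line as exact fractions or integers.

a_max = (13/16)/(13/4) = 1/4
d_a = ½·13/16·13/4 = 169/128; d_c = 13/16·9/2 = 117/32
d = 2·169/128 + 117/32 = 403/64
t_c = 9/2 > 0 → v_max = v_peak = 13/16

d=403/64 v_max=13/16 a_max=1/4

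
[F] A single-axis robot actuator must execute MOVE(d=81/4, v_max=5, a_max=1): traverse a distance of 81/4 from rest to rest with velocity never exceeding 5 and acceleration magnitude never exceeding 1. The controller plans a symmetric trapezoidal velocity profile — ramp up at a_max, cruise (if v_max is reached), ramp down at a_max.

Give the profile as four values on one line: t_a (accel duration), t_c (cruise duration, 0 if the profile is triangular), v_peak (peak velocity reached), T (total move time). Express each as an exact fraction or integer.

v_max²/a_max = 5²/1 = 25
81/4 < 25 ⇒ no cruise
v_peak = √(81/4·1) = √(81/4) = 9/2
t_a = (9/2)/1 = 9/2; t_c = 0
T = 2·9/2 = 9

t_a=9/2 t_c=0 v_peak=9/2 T=9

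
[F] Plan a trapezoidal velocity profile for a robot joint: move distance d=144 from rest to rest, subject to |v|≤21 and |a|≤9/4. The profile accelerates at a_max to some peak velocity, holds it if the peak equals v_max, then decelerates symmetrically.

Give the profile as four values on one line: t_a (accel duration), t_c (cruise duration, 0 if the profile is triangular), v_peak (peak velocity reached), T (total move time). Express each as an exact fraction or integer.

(v_max)²/a_max = 21²/(9/4) = 196
144 < 196 so t_c = 0
v_peak = √(144·9/4) = √324 = 18
t_a = 18/(9/4) = 8; t_c = 0
T = 2·8 = 16

t_a=8 t_c=0 v_peak=18 T=16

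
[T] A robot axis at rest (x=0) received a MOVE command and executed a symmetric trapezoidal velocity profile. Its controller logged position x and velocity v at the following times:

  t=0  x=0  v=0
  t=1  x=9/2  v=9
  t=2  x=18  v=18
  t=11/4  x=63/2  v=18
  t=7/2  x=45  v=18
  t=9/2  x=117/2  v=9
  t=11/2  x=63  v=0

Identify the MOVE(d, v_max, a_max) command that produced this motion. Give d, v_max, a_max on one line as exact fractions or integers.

final state: t=11/2, x=63, v=0 → d = 63
a_max = (9−0)/(1−0) = 9
max v = 18 over t∈[2,7/2] → v_max = 18
check: 18·(2+3/2) = 63 ✓

d=63 v_max=18 a_max=9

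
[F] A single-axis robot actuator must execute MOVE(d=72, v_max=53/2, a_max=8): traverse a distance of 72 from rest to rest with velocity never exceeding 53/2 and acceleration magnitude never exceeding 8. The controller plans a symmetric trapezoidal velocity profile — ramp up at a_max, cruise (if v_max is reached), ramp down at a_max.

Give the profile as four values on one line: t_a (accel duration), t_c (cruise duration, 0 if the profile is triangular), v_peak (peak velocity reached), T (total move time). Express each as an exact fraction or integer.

t_a=3 t_c=0 v_peak=24 T=6

vₘ²/aₘ = (53/2)²/8 = 2809/32
72 < 2809/32 so t_c = 0
v_peak = √(72·8) = √576 = 24
t_a = 24/8 = 3; t_c = 0
T = 2·3 = 6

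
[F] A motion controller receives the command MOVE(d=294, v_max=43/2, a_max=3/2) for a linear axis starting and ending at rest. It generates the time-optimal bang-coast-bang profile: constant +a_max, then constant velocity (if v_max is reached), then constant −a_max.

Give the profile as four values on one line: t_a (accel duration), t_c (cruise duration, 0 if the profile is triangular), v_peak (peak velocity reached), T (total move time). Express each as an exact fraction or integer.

(v_max)²/a_max = (43/2)²/(3/2) = 1849/6
294 < 1849/6 → triangular
v_peak = √(294·3/2) = √441 = 21
t_a = 21/(3/2) = 14; t_c = 0
T = 2·14 = 28

t_a=14 t_c=0 v_peak=21 T=28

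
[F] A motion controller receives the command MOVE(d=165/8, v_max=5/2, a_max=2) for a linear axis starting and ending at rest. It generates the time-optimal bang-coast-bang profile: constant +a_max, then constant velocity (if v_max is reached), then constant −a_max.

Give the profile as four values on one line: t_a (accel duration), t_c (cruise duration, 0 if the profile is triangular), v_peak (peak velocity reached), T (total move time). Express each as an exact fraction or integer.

t_a=5/4 t_c=7 v_peak=5/2 T=19/2

vₘ²/aₘ = (5/2)²/2 = 25/8
165/8 ≥ 25/8 so v_max reached
t_a = (5/2)/2 = 5/4; v_peak = 5/2
d_cruise = 165/8 − 25/8 = 35/2; t_c = (35/2)/(5/2) = 7
T = 2·5/4 + 7 = 19/2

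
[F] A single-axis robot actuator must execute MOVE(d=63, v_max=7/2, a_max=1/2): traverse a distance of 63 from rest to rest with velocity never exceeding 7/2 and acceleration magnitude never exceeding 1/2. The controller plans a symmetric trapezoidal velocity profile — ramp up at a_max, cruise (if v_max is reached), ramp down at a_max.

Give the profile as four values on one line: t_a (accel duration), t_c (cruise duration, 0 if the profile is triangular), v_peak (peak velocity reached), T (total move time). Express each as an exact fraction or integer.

vₘ²/aₘ = (7/2)²/(1/2) = 49/2
63 ≥ 49/2 → trapezoidal
t_a = (7/2)/(1/2) = 7; v_peak = 7/2
d_cruise = 63 − 49/2 = 77/2; t_c = (77/2)/(7/2) = 11
T = 2·7 + 11 = 25

t_a=7 t_c=11 v_peak=7/2 T=25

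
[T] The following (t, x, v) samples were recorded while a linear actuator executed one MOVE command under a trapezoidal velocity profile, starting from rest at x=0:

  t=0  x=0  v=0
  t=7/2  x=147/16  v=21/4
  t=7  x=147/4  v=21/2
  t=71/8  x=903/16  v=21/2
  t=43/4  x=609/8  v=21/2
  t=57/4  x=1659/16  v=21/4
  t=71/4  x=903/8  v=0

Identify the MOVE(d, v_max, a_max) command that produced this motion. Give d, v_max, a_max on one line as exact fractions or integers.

final state: t=71/4, x=903/8, v=0 → d = 903/8
a_max = (21/4−0)/(7/2−0) = 3/2
max v = 21/2 over t∈[7,43/4] → v_max = 21/2
check: 21/2·(7+15/4) = 903/8 ✓

d=903/8 v_max=21/2 a_max=3/2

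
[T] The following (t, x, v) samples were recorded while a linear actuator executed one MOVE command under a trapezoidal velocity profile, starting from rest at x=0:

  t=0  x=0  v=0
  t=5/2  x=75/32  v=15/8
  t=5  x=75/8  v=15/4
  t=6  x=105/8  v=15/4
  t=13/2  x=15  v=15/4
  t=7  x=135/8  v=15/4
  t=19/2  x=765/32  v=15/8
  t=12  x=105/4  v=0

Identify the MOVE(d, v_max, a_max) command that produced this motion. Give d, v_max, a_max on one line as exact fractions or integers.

final state: t=12, x=105/4, v=0 → d = 105/4
a_max = (15/8−0)/(5/2−0) = 3/4
max v = 15/4 over t∈[5,7] → v_max = 15/4
check: 15/4·(5+2) = 105/4 ✓

d=105/4 v_max=15/4 a_max=3/4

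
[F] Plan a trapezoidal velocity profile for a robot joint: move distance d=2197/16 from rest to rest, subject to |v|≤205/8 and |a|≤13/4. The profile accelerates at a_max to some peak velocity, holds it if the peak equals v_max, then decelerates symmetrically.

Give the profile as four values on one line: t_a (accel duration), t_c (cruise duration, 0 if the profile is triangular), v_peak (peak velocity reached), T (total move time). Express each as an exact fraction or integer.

t_a=13/2 t_c=0 v_peak=169/8 T=13

vₘ²/aₘ = (205/8)²/(13/4) = 42025/208
2197/16 < 42025/208 → triangular
v_peak = √(2197/16·13/4) = √(28561/64) = 169/8
t_a = (169/8)/(13/4) = 13/2; t_c = 0
T = 2·13/2 = 13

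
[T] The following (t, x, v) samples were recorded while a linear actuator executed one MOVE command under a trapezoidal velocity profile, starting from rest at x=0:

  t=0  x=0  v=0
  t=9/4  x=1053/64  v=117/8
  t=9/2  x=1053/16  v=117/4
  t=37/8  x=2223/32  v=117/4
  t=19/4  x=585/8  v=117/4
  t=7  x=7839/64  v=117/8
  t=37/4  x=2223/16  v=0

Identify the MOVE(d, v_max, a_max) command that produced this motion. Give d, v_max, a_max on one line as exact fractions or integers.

d=2223/16 v_max=117/4 a_max=13/2

final state: t=37/4, x=2223/16, v=0 → d = 2223/16
a_max = (117/8−0)/(9/4−0) = 13/2
max v = 117/4 over t∈[9/2,19/4] → v_max = 117/4
check: 117/4·(9/2+1/4) = 2223/16 ✓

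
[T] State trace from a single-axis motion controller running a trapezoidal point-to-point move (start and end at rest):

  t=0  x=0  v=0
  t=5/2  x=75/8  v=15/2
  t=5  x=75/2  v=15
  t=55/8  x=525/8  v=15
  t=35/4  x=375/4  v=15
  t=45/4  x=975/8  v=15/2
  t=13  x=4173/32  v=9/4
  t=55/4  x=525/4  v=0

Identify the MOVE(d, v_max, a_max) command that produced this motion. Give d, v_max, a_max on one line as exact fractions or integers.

d=525/4 v_max=15 a_max=3

final state: t=55/4, x=525/4, v=0 → d = 525/4
a_max = (15/2−0)/(5/2−0) = 3
max v = 15 over t∈[5,35/4] → v_max = 15
check: 15·(5+15/4) = 525/4 ✓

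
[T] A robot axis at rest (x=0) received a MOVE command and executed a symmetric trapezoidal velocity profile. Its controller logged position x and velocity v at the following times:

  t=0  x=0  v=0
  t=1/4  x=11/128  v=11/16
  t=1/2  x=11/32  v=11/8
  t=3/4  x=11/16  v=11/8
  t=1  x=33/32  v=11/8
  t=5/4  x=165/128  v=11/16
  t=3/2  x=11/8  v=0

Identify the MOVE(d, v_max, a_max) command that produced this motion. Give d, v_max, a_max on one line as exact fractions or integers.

final state: t=3/2, x=11/8, v=0 → d = 11/8
a_max = (11/16−0)/(1/4−0) = 11/4
max v = 11/8 over t∈[1/2,1] → v_max = 11/8
check: 11/8·(1/2+1/2) = 11/8 ✓

d=11/8 v_max=11/8 a_max=11/4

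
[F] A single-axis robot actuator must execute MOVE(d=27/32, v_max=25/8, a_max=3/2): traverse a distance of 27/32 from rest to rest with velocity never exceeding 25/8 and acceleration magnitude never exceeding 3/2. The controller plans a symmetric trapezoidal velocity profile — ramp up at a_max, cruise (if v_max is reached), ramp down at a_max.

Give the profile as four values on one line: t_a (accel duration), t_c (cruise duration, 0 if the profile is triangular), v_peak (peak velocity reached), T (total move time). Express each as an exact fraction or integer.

v_max²/a_max = (25/8)²/(3/2) = 625/96
27/32 < 625/96 → triangular
v_peak = √(27/32·3/2) = √(81/64) = 9/8
t_a = (9/8)/(3/2) = 3/4; t_c = 0
T = 2·3/4 = 3/2

t_a=3/4 t_c=0 v_peak=9/8 T=3/2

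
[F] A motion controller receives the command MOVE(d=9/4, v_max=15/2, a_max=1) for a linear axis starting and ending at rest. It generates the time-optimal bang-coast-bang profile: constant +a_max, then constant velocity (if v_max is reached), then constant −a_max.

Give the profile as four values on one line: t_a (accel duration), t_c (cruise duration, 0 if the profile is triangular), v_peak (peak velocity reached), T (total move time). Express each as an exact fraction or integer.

t_a=3/2 t_c=0 v_peak=3/2 T=3

v_max²/a_max = (15/2)²/1 = 225/4
9/4 < 225/4 so t_c = 0
v_peak = √(9/4·1) = √(9/4) = 3/2
t_a = (3/2)/1 = 3/2; t_c = 0
T = 2·3/2 = 3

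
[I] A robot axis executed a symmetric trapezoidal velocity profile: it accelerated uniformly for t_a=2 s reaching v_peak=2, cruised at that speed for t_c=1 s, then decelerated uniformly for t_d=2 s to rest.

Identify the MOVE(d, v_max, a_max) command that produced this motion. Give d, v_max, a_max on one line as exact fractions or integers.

d=6 v_max=2 a_max=1

a_max = 2/2 = 1
d_a = ½·2·2 = 2; d_c = 2·1 = 2
d = 2·2 + 2 = 6
t_c = 1 > 0 so v_max = 2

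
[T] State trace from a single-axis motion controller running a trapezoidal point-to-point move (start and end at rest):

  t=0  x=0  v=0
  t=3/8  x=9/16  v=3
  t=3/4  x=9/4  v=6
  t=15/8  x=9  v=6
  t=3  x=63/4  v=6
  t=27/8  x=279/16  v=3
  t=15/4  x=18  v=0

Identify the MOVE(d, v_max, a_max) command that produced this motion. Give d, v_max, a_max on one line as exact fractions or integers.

final state: t=15/4, x=18, v=0 → d = 18
a_max = (3−0)/(3/8−0) = 8
max v = 6 over t∈[3/4,3] → v_max = 6
check: 6·(3/4+9/4) = 18 ✓

d=18 v_max=6 a_max=8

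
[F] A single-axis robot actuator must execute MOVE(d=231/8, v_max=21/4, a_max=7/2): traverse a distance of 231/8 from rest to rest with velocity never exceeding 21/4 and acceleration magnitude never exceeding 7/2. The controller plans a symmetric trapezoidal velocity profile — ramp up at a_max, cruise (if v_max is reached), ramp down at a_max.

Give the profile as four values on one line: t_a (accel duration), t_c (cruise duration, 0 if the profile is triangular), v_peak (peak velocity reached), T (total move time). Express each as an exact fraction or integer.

(v_max)²/a_max = (21/4)²/(7/2) = 63/8
231/8 ≥ 63/8 → trapezoidal
t_a = (21/4)/(7/2) = 3/2; v_peak = 21/4
d_cruise = 231/8 − 63/8 = 21; t_c = 21/(21/4) = 4
T = 2·3/2 + 4 = 7

t_a=3/2 t_c=4 v_peak=21/4 T=7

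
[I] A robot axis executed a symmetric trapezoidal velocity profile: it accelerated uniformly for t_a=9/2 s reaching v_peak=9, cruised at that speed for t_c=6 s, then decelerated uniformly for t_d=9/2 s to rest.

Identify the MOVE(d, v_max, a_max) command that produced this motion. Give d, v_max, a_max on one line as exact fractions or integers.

a_max = 9/(9/2) = 2
d_a = ½·9·9/2 = 81/4; d_c = 9·6 = 54
d = 2·81/4 + 54 = 189/2
t_c = 6 > 0 so v_max = 9

d=189/2 v_max=9 a_max=2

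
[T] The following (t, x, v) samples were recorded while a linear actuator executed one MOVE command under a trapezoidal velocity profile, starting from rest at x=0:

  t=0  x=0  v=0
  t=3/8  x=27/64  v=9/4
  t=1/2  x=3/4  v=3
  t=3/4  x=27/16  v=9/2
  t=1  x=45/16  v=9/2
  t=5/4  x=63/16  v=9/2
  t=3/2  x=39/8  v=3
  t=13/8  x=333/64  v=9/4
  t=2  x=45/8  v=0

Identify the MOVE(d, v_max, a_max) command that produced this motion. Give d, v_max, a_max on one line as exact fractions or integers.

final state: t=2, x=45/8, v=0 → d = 45/8
a_max = (9/4−0)/(3/8−0) = 6
max v = 9/2 over t∈[3/4,5/4] → v_max = 9/2
check: 9/2·(3/4+1/2) = 45/8 ✓

d=45/8 v_max=9/2 a_max=6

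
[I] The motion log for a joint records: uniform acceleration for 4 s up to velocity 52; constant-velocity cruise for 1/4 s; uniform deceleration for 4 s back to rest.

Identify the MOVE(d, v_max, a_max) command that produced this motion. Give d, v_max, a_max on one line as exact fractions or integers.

d=221 v_max=52 a_max=13

a_max = 52/4 = 13
d_a = ½·52·4 = 104; d_c = 52·1/4 = 13
d = 2·104 + 13 = 221
t_c = 1/4 > 0 ⇒ limit active, v_max = 52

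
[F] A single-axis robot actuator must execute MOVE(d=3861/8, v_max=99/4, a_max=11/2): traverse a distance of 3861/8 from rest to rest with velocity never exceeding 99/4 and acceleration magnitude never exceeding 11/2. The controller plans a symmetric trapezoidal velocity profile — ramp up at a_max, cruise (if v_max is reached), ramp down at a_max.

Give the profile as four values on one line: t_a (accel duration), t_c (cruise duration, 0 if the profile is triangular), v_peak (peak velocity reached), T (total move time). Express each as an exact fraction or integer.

t_a=9/2 t_c=15 v_peak=99/4 T=24

vₘ²/aₘ = (99/4)²/(11/2) = 891/8
3861/8 ≥ 891/8 so v_max reached
t_a = (99/4)/(11/2) = 9/2; v_peak = 99/4
d_cruise = 3861/8 − 891/8 = 1485/4; t_c = (1485/4)/(99/4) = 15
T = 2·9/2 + 15 = 24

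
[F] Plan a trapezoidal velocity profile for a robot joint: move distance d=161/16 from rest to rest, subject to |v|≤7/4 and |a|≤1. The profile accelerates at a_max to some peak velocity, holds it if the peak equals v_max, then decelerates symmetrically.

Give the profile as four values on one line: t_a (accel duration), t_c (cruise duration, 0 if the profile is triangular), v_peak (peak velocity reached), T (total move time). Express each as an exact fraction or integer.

vₘ²/aₘ = (7/4)²/1 = 49/16
161/16 ≥ 49/16 so v_max reached
t_a = (7/4)/1 = 7/4; v_peak = 7/4
d_cruise = 161/16 − 49/16 = 7; t_c = 7/(7/4) = 4
T = 2·7/4 + 4 = 15/2

t_a=7/4 t_c=4 v_peak=7/4 T=15/2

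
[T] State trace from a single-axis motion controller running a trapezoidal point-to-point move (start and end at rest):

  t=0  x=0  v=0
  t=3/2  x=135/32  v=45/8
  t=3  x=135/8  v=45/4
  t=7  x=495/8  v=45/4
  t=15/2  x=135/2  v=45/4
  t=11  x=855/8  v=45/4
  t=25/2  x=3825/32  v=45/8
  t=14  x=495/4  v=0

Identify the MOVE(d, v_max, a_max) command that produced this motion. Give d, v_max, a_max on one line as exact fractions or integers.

d=495/4 v_max=45/4 a_max=15/4

final state: t=14, x=495/4, v=0 → d = 495/4
a_max = (45/8−0)/(3/2−0) = 15/4
max v = 45/4 over t∈[3,11] → v_max = 45/4
check: 45/4·(3+8) = 495/4 ✓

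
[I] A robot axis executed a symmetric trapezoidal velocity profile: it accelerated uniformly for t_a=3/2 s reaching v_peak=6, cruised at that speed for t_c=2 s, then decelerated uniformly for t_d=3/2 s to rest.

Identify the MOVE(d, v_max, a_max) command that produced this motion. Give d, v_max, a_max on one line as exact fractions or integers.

a_max = 6/(3/2) = 4
d_a = ½·6·3/2 = 9/2; d_c = 6·2 = 12
d = 2·9/2 + 12 = 21
t_c = 2 > 0 → v_max = v_peak = 6

d=21 v_max=6 a_max=4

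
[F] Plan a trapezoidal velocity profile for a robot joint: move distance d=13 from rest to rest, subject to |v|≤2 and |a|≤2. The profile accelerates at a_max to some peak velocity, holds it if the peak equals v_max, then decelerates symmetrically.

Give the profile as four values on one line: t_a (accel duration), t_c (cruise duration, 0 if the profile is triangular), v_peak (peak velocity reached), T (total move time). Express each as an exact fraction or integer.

(v_max)²/a_max = 2²/2 = 2
13 ≥ 2 ⇒ cruise phase
t_a = 2/2 = 1; v_peak = 2
d_cruise = 13 − 2 = 11; t_c = 11/2
T = 2·1 + 11/2 = 15/2

t_a=1 t_c=11/2 v_peak=2 T=15/2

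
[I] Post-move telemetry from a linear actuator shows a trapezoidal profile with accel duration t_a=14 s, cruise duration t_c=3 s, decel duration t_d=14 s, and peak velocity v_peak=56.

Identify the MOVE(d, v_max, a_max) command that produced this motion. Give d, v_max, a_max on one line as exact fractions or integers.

d=952 v_max=56 a_max=4

a_max = 56/14 = 4
d_a = ½·56·14 = 392; d_c = 56·3 = 168
d = 2·392 + 168 = 952
t_c = 3 > 0 ⇒ limit active, v_max = 56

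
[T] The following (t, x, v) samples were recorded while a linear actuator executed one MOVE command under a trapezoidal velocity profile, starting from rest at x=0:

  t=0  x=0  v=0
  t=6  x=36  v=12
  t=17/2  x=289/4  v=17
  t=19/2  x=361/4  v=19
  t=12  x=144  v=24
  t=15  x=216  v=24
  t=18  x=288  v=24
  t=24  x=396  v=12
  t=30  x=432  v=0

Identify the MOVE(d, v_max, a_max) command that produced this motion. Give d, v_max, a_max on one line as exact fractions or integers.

final state: t=30, x=432, v=0 → d = 432
a_max = (12−0)/(6−0) = 2
max v = 24 over t∈[12,18] → v_max = 24
check: 24·(12+6) = 432 ✓

d=432 v_max=24 a_max=2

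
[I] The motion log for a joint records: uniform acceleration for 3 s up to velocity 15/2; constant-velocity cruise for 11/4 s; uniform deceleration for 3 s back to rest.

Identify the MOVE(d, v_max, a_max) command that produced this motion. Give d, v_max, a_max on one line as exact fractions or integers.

a_max = (15/2)/3 = 5/2
d_a = ½·15/2·3 = 45/4; d_c = 15/2·11/4 = 165/8
d = 2·45/4 + 165/8 = 345/8
t_c = 11/4 > 0 → v_max = v_peak = 15/2

d=345/8 v_max=15/2 a_max=5/2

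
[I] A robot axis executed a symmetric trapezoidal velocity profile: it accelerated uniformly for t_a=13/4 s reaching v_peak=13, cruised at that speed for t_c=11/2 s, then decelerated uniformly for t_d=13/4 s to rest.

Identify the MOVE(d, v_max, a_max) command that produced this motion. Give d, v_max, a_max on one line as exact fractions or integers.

d=455/4 v_max=13 a_max=4

a_max = 13/(13/4) = 4
d_a = ½·13·13/4 = 169/8; d_c = 13·11/2 = 143/2
d = 2·169/8 + 143/2 = 455/4
t_c = 11/2 > 0 so v_max = 13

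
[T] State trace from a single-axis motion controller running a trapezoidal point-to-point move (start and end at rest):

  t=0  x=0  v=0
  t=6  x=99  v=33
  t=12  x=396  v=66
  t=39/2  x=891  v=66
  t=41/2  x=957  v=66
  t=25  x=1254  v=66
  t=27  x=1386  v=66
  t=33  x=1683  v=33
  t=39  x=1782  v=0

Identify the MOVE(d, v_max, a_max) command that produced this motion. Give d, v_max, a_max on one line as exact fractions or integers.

final state: t=39, x=1782, v=0 → d = 1782
a_max = (33−0)/(6−0) = 11/2
max v = 66 over t∈[12,27] → v_max = 66
check: 66·(12+15) = 1782 ✓

d=1782 v_max=66 a_max=11/2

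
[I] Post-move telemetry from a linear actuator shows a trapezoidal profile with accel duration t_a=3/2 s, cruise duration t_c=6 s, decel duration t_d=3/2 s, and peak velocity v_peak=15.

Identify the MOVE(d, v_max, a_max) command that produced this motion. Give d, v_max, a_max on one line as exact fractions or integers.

d=225/2 v_max=15 a_max=10

a_max = 15/(3/2) = 10
d_a = ½·15·3/2 = 45/4; d_c = 15·6 = 90
d = 2·45/4 + 90 = 225/2
t_c = 6 > 0 so v_max = 15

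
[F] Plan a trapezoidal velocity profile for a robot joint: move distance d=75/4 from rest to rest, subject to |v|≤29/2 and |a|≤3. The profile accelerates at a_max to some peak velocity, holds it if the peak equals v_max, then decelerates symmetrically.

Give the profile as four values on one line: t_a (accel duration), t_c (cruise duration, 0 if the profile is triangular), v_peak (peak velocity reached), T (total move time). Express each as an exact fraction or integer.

v_max²/a_max = (29/2)²/3 = 841/12
75/4 < 841/12 → triangular
v_peak = √(75/4·3) = √(225/4) = 15/2
t_a = (15/2)/3 = 5/2; t_c = 0
T = 2·5/2 = 5

t_a=5/2 t_c=0 v_peak=15/2 T=5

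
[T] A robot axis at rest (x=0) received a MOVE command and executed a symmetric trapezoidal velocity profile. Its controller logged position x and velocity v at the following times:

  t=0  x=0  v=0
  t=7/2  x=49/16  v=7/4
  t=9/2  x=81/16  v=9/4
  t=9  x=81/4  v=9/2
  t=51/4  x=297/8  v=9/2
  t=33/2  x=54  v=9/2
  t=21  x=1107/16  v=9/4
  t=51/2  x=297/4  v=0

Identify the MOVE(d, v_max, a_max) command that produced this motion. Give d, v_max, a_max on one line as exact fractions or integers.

final state: t=51/2, x=297/4, v=0 → d = 297/4
a_max = (7/4−0)/(7/2−0) = 1/2
max v = 9/2 over t∈[9,33/2] → v_max = 9/2
check: 9/2·(9+15/2) = 297/4 ✓

d=297/4 v_max=9/2 a_max=1/2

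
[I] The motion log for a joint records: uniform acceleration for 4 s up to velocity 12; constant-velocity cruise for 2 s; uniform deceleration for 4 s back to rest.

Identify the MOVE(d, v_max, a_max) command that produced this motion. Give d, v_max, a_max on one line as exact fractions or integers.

a_max = 12/4 = 3
d_a = ½·12·4 = 24; d_c = 12·2 = 24
d = 2·24 + 24 = 72
t_c = 2 > 0 → v_max = v_peak = 12

d=72 v_max=12 a_max=3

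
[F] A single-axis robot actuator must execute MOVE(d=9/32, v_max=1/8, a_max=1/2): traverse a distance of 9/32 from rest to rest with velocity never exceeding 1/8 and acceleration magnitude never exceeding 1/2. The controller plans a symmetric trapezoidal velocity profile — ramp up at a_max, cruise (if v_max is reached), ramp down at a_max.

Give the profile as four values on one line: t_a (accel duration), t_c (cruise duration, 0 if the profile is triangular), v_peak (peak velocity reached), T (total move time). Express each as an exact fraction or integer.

t_a=1/4 t_c=2 v_peak=1/8 T=5/2

v_max²/a_max = (1/8)²/(1/2) = 1/32
9/32 ≥ 1/32 so v_max reached
t_a = (1/8)/(1/2) = 1/4; v_peak = 1/8
d_cruise = 9/32 − 1/32 = 1/4; t_c = (1/4)/(1/8) = 2
T = 2·1/4 + 2 = 5/2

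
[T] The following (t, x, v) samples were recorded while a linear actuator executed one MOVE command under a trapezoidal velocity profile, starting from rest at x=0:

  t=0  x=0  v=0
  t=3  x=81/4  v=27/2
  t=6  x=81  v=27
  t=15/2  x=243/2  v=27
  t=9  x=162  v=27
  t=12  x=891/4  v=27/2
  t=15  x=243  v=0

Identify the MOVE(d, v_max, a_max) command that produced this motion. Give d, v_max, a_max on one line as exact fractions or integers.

final state: t=15, x=243, v=0 → d = 243
a_max = (27/2−0)/(3−0) = 9/2
max v = 27 over t∈[6,9] → v_max = 27
check: 27·(6+3) = 243 ✓

d=243 v_max=27 a_max=9/2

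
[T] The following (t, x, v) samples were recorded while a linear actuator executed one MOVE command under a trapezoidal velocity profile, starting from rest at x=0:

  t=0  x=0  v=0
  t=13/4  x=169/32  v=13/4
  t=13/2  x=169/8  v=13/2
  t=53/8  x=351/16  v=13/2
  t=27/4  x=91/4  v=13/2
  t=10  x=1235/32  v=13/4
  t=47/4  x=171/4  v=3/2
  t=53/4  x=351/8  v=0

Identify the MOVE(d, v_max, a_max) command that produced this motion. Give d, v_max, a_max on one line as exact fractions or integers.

final state: t=53/4, x=351/8, v=0 → d = 351/8
a_max = (13/4−0)/(13/4−0) = 1
max v = 13/2 over t∈[13/2,27/4] → v_max = 13/2
check: 13/2·(13/2+1/4) = 351/8 ✓

d=351/8 v_max=13/2 a_max=1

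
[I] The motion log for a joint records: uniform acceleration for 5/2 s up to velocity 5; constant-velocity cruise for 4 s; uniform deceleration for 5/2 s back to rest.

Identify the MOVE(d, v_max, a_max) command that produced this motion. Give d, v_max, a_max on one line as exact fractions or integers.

d=65/2 v_max=5 a_max=2

a_max = 5/(5/2) = 2
d_a = ½·5·5/2 = 25/4; d_c = 5·4 = 20
d = 2·25/4 + 20 = 65/2
t_c = 4 > 0 ⇒ limit active, v_max = 5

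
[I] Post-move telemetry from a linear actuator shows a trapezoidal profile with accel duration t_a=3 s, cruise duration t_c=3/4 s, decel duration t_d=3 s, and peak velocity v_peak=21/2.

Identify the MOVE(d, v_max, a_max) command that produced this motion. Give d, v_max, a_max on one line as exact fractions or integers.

a_max = (21/2)/3 = 7/2
d_a = ½·21/2·3 = 63/4; d_c = 21/2·3/4 = 63/8
d = 2·63/4 + 63/8 = 315/8
t_c = 3/4 > 0 → v_max = v_peak = 21/2

d=315/8 v_max=21/2 a_max=7/2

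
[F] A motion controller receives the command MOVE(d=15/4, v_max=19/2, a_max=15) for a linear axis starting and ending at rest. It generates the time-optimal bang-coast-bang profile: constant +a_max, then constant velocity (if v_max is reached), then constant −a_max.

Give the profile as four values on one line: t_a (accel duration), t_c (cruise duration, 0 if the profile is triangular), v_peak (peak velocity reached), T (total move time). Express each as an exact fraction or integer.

(v_max)²/a_max = (19/2)²/15 = 361/60
15/4 < 361/60 → triangular
v_peak = √(15/4·15) = √(225/4) = 15/2
t_a = (15/2)/15 = 1/2; t_c = 0
T = 2·1/2 = 1

t_a=1/2 t_c=0 v_peak=15/2 T=1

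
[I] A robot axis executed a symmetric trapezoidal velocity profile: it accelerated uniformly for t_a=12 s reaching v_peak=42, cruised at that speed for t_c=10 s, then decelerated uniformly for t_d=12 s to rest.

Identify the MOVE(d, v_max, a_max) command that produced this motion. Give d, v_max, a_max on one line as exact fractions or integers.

d=924 v_max=42 a_max=7/2

a_max = 42/12 = 7/2
d_a = ½·42·12 = 252; d_c = 42·10 = 420
d = 2·252 + 420 = 924
t_c = 10 > 0 ⇒ limit active, v_max = 42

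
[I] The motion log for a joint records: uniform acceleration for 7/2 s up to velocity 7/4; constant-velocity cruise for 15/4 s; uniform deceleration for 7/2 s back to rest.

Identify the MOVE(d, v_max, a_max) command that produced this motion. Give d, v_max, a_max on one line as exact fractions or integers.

d=203/16 v_max=7/4 a_max=1/2

a_max = (7/4)/(7/2) = 1/2
d_a = ½·7/4·7/2 = 49/16; d_c = 7/4·15/4 = 105/16
d = 2·49/16 + 105/16 = 203/16
t_c = 15/4 > 0 ⇒ limit active, v_max = 7/4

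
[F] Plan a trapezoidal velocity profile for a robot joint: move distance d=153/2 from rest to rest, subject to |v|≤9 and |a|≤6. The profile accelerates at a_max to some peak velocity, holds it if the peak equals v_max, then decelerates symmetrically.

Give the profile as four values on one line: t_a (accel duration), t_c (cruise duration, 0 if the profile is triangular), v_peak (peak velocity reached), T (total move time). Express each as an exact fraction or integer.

(v_max)²/a_max = 9²/6 = 27/2
153/2 ≥ 27/2 so v_max reached
t_a = 9/6 = 3/2; v_peak = 9
d_cruise = 153/2 − 27/2 = 63; t_c = 63/9 = 7
T = 2·3/2 + 7 = 10

t_a=3/2 t_c=7 v_peak=9 T=10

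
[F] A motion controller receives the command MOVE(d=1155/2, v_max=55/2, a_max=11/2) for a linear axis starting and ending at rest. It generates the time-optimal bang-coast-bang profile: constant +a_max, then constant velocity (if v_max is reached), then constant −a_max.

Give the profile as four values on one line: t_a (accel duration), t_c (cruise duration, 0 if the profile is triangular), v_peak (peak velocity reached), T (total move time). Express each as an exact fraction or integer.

t_a=5 t_c=16 v_peak=55/2 T=26

v_max²/a_max = (55/2)²/(11/2) = 275/2
1155/2 ≥ 275/2 so v_max reached
t_a = (55/2)/(11/2) = 5; v_peak = 55/2
d_cruise = 1155/2 − 275/2 = 440; t_c = 440/(55/2) = 16
T = 2·5 + 16 = 26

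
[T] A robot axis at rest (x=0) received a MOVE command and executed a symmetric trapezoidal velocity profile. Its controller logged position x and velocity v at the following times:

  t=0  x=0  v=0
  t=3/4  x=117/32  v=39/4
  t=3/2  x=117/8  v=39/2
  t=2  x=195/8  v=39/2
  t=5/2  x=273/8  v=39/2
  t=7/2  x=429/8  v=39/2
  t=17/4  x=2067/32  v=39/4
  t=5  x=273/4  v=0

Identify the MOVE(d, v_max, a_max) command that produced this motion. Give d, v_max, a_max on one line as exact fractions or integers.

d=273/4 v_max=39/2 a_max=13

final state: t=5, x=273/4, v=0 → d = 273/4
a_max = (39/4−0)/(3/4−0) = 13
max v = 39/2 over t∈[3/2,7/2] → v_max = 39/2
check: 39/2·(3/2+2) = 273/4 ✓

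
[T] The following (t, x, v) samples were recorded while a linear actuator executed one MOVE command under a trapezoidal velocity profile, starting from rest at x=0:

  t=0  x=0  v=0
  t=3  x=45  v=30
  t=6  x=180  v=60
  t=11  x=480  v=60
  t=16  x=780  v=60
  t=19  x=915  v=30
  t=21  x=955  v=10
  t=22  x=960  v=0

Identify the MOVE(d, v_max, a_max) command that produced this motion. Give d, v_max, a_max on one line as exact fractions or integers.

final state: t=22, x=960, v=0 → d = 960
a_max = (30−0)/(3−0) = 10
max v = 60 over t∈[6,16] → v_max = 60
check: 60·(6+10) = 960 ✓

d=960 v_max=60 a_max=10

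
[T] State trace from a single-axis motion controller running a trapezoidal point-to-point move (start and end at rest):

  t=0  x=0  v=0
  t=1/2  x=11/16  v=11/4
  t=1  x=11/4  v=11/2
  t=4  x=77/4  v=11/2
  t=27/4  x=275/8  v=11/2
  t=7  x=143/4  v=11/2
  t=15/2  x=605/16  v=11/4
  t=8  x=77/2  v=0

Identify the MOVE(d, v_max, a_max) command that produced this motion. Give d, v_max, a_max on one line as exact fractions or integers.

final state: t=8, x=77/2, v=0 → d = 77/2
a_max = (11/4−0)/(1/2−0) = 11/2
max v = 11/2 over t∈[1,7] → v_max = 11/2
check: 11/2·(1+6) = 77/2 ✓

d=77/2 v_max=11/2 a_max=11/2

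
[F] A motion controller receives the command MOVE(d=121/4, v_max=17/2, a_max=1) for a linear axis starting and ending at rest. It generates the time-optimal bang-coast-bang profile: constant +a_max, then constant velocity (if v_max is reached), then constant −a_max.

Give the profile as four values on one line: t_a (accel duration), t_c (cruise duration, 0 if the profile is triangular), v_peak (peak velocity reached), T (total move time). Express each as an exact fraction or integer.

t_a=11/2 t_c=0 v_peak=11/2 T=11

(v_max)²/a_max = (17/2)²/1 = 289/4
121/4 < 289/4 so t_c = 0
v_peak = √(121/4·1) = √(121/4) = 11/2
t_a = (11/2)/1 = 11/2; t_c = 0
T = 2·11/2 = 11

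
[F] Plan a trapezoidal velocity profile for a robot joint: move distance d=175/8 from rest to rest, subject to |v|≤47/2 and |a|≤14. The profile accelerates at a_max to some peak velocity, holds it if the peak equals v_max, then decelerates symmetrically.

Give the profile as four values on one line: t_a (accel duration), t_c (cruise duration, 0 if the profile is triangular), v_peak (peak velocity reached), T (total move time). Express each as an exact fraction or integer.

t_a=5/4 t_c=0 v_peak=35/2 T=5/2

vₘ²/aₘ = (47/2)²/14 = 2209/56
175/8 < 2209/56 so t_c = 0
v_peak = √(175/8·14) = √(1225/4) = 35/2
t_a = (35/2)/14 = 5/4; t_c = 0
T = 2·5/4 = 5/2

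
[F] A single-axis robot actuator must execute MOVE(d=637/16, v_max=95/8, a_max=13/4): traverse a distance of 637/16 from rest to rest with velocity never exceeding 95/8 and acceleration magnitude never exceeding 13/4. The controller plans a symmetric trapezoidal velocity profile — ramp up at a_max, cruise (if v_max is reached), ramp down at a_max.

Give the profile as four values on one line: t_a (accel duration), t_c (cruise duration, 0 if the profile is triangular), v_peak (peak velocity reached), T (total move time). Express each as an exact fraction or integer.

t_a=7/2 t_c=0 v_peak=91/8 T=7

(v_max)²/a_max = (95/8)²/(13/4) = 9025/208
637/16 < 9025/208 → triangular
v_peak = √(637/16·13/4) = √(8281/64) = 91/8
t_a = (91/8)/(13/4) = 7/2; t_c = 0
T = 2·7/2 = 7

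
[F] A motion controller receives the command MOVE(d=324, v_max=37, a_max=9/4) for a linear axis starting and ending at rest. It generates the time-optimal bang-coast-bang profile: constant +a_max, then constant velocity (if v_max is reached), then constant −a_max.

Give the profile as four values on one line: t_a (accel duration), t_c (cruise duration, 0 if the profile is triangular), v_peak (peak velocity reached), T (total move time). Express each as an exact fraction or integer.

t_a=12 t_c=0 v_peak=27 T=24

vₘ²/aₘ = 37²/(9/4) = 5476/9
324 < 5476/9 → triangular
v_peak = √(324·9/4) = √729 = 27
t_a = 27/(9/4) = 12; t_c = 0
T = 2·12 = 24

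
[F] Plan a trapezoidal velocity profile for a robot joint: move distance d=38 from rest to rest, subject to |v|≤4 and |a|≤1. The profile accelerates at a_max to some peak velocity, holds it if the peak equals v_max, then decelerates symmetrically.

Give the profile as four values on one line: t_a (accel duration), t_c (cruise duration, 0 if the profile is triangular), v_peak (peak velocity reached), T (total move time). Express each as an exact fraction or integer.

v_max²/a_max = 4²/1 = 16
38 ≥ 16 → trapezoidal
t_a = 4/1 = 4; v_peak = 4
d_cruise = 38 − 16 = 22; t_c = 22/4 = 11/2
T = 2·4 + 11/2 = 27/2

t_a=4 t_c=11/2 v_peak=4 T=27/2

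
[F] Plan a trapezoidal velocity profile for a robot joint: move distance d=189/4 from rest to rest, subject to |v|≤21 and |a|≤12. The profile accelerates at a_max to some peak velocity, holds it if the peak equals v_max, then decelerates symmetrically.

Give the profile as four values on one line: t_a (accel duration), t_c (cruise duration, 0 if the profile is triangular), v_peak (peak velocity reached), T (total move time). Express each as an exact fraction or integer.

t_a=7/4 t_c=1/2 v_peak=21 T=4

v_max²/a_max = 21²/12 = 147/4
189/4 ≥ 147/4 ⇒ cruise phase
t_a = 21/12 = 7/4; v_peak = 21
d_cruise = 189/4 − 147/4 = 21/2; t_c = (21/2)/21 = 1/2
T = 2·7/4 + 1/2 = 4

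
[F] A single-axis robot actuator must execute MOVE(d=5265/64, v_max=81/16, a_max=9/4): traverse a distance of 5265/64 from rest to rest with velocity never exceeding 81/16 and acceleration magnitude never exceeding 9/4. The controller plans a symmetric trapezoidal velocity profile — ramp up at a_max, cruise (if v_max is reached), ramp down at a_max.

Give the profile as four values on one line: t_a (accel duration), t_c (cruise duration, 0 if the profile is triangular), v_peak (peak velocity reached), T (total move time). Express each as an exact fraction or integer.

v_max²/a_max = (81/16)²/(9/4) = 729/64
5265/64 ≥ 729/64 so v_max reached
t_a = (81/16)/(9/4) = 9/4; v_peak = 81/16
d_cruise = 5265/64 − 729/64 = 567/8; t_c = (567/8)/(81/16) = 14
T = 2·9/4 + 14 = 37/2

t_a=9/4 t_c=14 v_peak=81/16 T=37/2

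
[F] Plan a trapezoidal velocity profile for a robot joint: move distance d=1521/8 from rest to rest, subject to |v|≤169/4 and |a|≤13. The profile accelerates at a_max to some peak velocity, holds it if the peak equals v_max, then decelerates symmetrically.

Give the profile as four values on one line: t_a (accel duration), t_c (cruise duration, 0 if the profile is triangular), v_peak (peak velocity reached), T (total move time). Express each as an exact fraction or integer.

t_a=13/4 t_c=5/4 v_peak=169/4 T=31/4

vₘ²/aₘ = (169/4)²/13 = 2197/16
1521/8 ≥ 2197/16 so v_max reached
t_a = (169/4)/13 = 13/4; v_peak = 169/4
d_cruise = 1521/8 − 2197/16 = 845/16; t_c = (845/16)/(169/4) = 5/4
T = 2·13/4 + 5/4 = 31/4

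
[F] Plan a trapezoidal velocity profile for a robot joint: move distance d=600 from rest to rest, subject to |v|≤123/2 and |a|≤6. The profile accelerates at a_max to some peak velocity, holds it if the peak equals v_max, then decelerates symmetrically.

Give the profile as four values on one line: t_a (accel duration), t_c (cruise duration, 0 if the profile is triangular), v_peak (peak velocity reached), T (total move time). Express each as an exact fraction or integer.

vₘ²/aₘ = (123/2)²/6 = 5043/8
600 < 5043/8 so t_c = 0
v_peak = √(600·6) = √3600 = 60
t_a = 60/6 = 10; t_c = 0
T = 2·10 = 20

t_a=10 t_c=0 v_peak=60 T=20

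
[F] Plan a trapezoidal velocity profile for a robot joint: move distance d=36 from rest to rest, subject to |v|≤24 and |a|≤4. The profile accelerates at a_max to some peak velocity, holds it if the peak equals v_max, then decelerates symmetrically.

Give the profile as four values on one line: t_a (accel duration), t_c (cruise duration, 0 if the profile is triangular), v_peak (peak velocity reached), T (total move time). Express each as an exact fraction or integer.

t_a=3 t_c=0 v_peak=12 T=6

v_max²/a_max = 24²/4 = 144
36 < 144 → triangular
v_peak = √(36·4) = √144 = 12
t_a = 12/4 = 3; t_c = 0
T = 2·3 = 6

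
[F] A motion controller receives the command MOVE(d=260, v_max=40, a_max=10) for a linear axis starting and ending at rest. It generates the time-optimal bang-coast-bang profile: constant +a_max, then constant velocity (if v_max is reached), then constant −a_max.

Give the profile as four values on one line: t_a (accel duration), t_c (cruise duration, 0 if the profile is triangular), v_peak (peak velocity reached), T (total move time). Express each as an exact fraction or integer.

t_a=4 t_c=5/2 v_peak=40 T=21/2

vₘ²/aₘ = 40²/10 = 160
260 ≥ 160 ⇒ cruise phase
t_a = 40/10 = 4; v_peak = 40
d_cruise = 260 − 160 = 100; t_c = 100/40 = 5/2
T = 2·4 + 5/2 = 21/2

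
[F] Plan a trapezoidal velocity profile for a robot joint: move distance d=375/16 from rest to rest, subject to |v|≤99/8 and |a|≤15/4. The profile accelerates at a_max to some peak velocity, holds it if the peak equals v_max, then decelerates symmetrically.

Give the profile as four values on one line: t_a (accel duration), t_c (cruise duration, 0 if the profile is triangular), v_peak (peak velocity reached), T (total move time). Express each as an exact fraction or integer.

t_a=5/2 t_c=0 v_peak=75/8 T=5

v_max²/a_max = (99/8)²/(15/4) = 3267/80
375/16 < 3267/80 so t_c = 0
v_peak = √(375/16·15/4) = √(5625/64) = 75/8
t_a = (75/8)/(15/4) = 5/2; t_c = 0
T = 2·5/2 = 5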